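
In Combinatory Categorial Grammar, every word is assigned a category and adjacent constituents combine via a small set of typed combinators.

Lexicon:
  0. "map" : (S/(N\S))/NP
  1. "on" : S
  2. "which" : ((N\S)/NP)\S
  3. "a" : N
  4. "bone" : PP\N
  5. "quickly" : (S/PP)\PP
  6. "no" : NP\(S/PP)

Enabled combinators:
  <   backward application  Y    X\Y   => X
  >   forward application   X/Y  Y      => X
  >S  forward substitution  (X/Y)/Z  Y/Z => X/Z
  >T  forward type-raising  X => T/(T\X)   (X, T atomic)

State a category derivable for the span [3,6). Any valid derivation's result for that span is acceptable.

[0,7] S   >
  [0,3] S/NP   >S
    [0,1] "map" : (S/(N\S))/NP
    [1,3] (N\S)/NP   <
      [1,2] "on" : S
      [2,3] "which" : ((N\S)/NP)\S
  [3,7] NP   <
    [3,6] S/PP   <
      [3,5] PP   >
        [3,4] PP/(PP\N)   >T
          [3,4] "a" : N
        [4,5] "bone" : PP\N
      [5,6] "quickly" : (S/PP)\PP
    [6,7] "no" : NP\(S/PP)

S/PP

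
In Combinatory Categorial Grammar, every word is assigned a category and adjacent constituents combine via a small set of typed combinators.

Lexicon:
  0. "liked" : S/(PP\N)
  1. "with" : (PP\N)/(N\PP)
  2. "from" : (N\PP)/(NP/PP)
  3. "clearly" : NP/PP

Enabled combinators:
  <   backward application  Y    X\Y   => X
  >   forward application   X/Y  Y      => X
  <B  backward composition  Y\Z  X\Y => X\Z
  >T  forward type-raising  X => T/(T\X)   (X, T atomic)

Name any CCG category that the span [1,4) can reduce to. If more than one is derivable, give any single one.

[0,4] S   >
  [0,1] "liked" : S/(PP\N)
  [1,4] PP\N   >
    [1,2] "with" : (PP\N)/(N\PP)
    [2,4] N\PP   >
      [2,3] "from" : (N\PP)/(NP/PP)
      [3,4] "clearly" : NP/PP

PP\N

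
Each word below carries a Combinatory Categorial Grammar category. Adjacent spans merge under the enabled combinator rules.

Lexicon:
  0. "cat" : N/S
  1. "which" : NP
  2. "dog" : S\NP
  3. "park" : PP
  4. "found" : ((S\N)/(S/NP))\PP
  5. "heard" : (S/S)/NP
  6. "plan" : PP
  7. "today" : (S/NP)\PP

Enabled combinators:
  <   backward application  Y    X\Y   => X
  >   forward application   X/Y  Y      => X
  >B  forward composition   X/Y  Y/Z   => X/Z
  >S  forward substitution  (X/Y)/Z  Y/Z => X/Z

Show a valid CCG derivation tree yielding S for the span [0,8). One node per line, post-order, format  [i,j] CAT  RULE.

[0,8] S   <
  [0,3] N   >
    [0,1] "cat" : N/S
    [1,3] S   <
      [1,2] "which" : NP
      [2,3] "dog" : S\NP
  [3,8] S\N   >
    [3,5] (S\N)/(S/NP)   <
      [3,4] "park" : PP
      [4,5] "found" : ((S\N)/(S/NP))\PP
    [5,8] S/NP   >S
      [5,6] "heard" : (S/S)/NP
      [6,8] S/NP   <
        [6,7] "plan" : PP
        [7,8] "today" : (S/NP)\PP

[0,1] N/S  lex  "cat"
[1,2] NP  lex  "which"
[2,3] S\NP  lex  "dog"
[1,3] S  <  k=2
[0,3] N  >  k=1
[3,4] PP  lex  "park"
[4,5] ((S\N)/(S/NP))\PP  lex  "found"
[3,5] (S\N)/(S/NP)  <  k=4
[5,6] (S/S)/NP  lex  "heard"
[6,7] PP  lex  "plan"
[7,8] (S/NP)\PP  lex  "today"
[6,8] S/NP  <  k=7
[5,8] S/NP  >S  k=6
[3,8] S\N  >  k=5
[0,8] S  <  k=3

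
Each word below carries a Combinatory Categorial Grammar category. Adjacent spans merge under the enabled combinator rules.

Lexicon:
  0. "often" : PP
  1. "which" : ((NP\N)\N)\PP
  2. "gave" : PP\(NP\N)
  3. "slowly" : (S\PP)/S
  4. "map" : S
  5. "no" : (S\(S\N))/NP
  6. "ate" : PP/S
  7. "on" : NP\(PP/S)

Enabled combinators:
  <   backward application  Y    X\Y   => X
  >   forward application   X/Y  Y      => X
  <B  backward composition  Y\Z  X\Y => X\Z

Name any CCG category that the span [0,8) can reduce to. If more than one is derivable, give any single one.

[0,8] S   <
  [0,5] S\N   <B
    [0,3] PP\N   <B
      [0,2] (NP\N)\N   <
        [0,1] "often" : PP
        [1,2] "which" : ((NP\N)\N)\PP
      [2,3] "gave" : PP\(NP\N)
    [3,5] S\PP   >
      [3,4] "slowly" : (S\PP)/S
      [4,5] "map" : S
  [5,8] S\(S\N)   >
    [5,6] "no" : (S\(S\N))/NP
    [6,8] NP   <
      [6,7] "ate" : PP/S
      [7,8] "on" : NP\(PP/S)

S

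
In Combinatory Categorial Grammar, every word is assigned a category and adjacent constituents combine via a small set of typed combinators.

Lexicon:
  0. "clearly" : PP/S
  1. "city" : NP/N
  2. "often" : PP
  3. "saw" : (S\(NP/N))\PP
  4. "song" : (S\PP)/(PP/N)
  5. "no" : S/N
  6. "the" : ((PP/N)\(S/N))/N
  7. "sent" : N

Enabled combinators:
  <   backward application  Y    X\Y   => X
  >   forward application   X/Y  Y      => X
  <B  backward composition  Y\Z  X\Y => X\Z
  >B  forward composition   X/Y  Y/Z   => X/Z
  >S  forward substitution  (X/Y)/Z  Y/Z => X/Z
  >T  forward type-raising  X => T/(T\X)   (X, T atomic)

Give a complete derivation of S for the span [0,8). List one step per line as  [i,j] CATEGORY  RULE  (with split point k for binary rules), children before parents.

[0,8] S   <
  [0,4] PP   >
    [0,1] "clearly" : PP/S
    [1,4] S   <
      [1,2] "city" : NP/N
      [2,4] S\(NP/N)   <
        [2,3] "often" : PP
        [3,4] "saw" : (S\(NP/N))\PP
  [4,8] S\PP   >
    [4,5] "song" : (S\PP)/(PP/N)
    [5,8] PP/N   <
      [5,6] "no" : S/N
      [6,8] (PP/N)\(S/N)   >
        [6,7] "the" : ((PP/N)\(S/N))/N
        [7,8] "sent" : N

[0,1] PP/S  lex  "clearly"
[1,2] NP/N  lex  "city"
[2,3] PP  lex  "often"
[3,4] (S\(NP/N))\PP  lex  "saw"
[2,4] S\(NP/N)  <  k=3
[1,4] S  <  k=2
[0,4] PP  >  k=1
[4,5] (S\PP)/(PP/N)  lex  "song"
[5,6] S/N  lex  "no"
[6,7] ((PP/N)\(S/N))/N  lex  "the"
[7,8] N  lex  "sent"
[6,8] (PP/N)\(S/N)  >  k=7
[5,8] PP/N  <  k=6
[4,8] S\PP  >  k=5
[0,8] S  <  k=4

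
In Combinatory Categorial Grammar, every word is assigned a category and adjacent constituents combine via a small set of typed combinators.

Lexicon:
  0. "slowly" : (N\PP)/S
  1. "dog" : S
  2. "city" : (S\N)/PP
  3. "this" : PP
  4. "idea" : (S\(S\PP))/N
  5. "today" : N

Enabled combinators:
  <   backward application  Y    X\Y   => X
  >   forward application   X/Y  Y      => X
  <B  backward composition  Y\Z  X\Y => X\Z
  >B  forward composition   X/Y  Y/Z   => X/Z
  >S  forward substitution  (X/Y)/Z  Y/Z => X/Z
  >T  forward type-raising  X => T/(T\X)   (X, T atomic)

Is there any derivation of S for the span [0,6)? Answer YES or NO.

[0,6] S   <
  [0,4] S\PP   <B
    [0,2] N\PP   >
      [0,1] "slowly" : (N\PP)/S
      [1,2] "dog" : S
    [2,4] S\N   >
      [2,3] "city" : (S\N)/PP
      [3,4] "this" : PP
  [4,6] S\(S\PP)   >
    [4,5] "idea" : (S\(S\PP))/N
    [5,6] "today" : N

YES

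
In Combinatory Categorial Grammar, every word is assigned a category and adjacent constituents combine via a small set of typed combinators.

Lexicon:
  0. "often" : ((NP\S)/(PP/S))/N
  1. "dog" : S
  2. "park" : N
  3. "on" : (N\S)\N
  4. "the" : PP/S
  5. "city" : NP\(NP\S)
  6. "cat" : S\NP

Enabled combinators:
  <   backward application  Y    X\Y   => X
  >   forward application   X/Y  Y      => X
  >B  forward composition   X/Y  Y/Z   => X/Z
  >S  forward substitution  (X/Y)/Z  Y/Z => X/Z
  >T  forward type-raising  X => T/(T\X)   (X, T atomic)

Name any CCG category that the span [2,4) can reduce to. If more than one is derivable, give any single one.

N\S

[0,7] S   <
  [0,6] NP   <
    [0,5] NP\S   >
      [0,4] (NP\S)/(PP/S)   >
        [0,1] "often" : ((NP\S)/(PP/S))/N
        [1,4] N   <
          [1,2] "dog" : S
          [2,4] N\S   <
            [2,3] "park" : N
            [3,4] "on" : (N\S)\N
      [4,5] "the" : PP/S
    [5,6] "city" : NP\(NP\S)
  [6,7] "cat" : S\NP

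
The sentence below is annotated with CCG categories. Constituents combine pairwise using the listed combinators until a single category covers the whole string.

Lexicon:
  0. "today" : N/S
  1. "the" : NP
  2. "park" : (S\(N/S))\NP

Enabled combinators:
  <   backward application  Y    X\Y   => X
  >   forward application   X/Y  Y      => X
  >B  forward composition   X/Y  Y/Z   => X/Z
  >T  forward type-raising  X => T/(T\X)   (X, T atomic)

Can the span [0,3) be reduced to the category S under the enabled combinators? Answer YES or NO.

YES

[0,3] S   <
  [0,1] "today" : N/S
  [1,3] S\(N/S)   <
    [1,2] "the" : NP
    [2,3] "park" : (S\(N/S))\NP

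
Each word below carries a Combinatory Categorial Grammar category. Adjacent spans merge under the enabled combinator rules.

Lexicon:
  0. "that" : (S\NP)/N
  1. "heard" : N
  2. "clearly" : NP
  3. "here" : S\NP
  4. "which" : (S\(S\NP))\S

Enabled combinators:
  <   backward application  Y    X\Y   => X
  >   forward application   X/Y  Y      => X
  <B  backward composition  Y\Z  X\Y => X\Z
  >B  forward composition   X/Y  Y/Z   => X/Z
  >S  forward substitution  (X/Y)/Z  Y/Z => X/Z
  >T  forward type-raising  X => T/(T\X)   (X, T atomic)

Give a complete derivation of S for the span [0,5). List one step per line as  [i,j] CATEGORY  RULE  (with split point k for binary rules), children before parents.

[0,1] (S\NP)/N  lex  "that"
[1,2] N  lex  "heard"
[0,2] S\NP  >  k=1
[2,3] NP  lex  "clearly"
[2,3] S/(S\NP)  >T
[3,4] S\NP  lex  "here"
[2,4] S  >  k=3
[4,5] (S\(S\NP))\S  lex  "which"
[2,5] S\(S\NP)  <  k=4
[0,5] S  <  k=2

[0,5] S   <
  [0,2] S\NP   >
    [0,1] "that" : (S\NP)/N
    [1,2] "heard" : N
  [2,5] S\(S\NP)   <
    [2,4] S   >
      [2,3] S/(S\NP)   >T
        [2,3] "clearly" : NP
      [3,4] "here" : S\NP
    [4,5] "which" : (S\(S\NP))\S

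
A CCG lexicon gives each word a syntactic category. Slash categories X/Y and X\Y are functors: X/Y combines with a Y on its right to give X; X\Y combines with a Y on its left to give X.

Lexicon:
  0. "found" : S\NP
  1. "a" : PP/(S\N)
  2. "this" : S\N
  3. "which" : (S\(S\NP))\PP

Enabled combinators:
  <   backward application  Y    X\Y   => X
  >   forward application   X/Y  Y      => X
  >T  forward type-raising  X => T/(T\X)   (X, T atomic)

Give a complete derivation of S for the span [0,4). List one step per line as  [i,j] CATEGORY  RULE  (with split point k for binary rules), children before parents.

[0,4] S   <
  [0,1] "found" : S\NP
  [1,4] S\(S\NP)   <
    [1,3] PP   >
      [1,2] "a" : PP/(S\N)
      [2,3] "this" : S\N
    [3,4] "which" : (S\(S\NP))\PP

[0,1] S\NP  lex  "found"
[1,2] PP/(S\N)  lex  "a"
[2,3] S\N  lex  "this"
[1,3] PP  >  k=2
[3,4] (S\(S\NP))\PP  lex  "which"
[1,4] S\(S\NP)  <  k=3
[0,4] S  <  k=1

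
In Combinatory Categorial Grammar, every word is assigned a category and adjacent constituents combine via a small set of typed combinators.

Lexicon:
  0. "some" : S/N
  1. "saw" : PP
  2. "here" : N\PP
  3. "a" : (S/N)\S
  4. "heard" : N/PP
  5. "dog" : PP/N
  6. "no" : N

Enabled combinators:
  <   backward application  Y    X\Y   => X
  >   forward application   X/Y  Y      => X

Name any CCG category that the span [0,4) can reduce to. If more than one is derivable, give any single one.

S/N

[0,7] S   >
  [0,4] S/N   <
    [0,3] S   >
      [0,1] "some" : S/N
      [1,3] N   <
        [1,2] "saw" : PP
        [2,3] "here" : N\PP
    [3,4] "a" : (S/N)\S
  [4,7] N   >
    [4,5] "heard" : N/PP
    [5,7] PP   >
      [5,6] "dog" : PP/N
      [6,7] "no" : N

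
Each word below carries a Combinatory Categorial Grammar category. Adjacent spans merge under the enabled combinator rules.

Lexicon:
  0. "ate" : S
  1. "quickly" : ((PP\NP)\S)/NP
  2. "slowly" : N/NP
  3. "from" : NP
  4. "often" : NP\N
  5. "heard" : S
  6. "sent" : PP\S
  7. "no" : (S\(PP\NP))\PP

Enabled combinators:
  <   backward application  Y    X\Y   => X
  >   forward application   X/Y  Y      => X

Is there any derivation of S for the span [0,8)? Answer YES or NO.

YES

[0,8] S   <
  [0,5] PP\NP   <
    [0,1] "ate" : S
    [1,5] (PP\NP)\S   >
      [1,2] "quickly" : ((PP\NP)\S)/NP
      [2,5] NP   <
        [2,4] N   >
          [2,3] "slowly" : N/NP
          [3,4] "from" : NP
        [4,5] "often" : NP\N
  [5,8] S\(PP\NP)   <
    [5,7] PP   <
      [5,6] "heard" : S
      [6,7] "sent" : PP\S
    [7,8] "no" : (S\(PP\NP))\PP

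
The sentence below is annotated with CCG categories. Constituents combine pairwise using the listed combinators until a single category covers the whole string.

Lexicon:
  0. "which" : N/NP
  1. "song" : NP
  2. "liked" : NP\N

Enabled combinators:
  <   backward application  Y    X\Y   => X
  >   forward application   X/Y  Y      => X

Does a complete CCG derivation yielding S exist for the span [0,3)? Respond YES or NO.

NO

N/NP NP NP\N
CKY chart[0,3] = {NP}; S ∉ chart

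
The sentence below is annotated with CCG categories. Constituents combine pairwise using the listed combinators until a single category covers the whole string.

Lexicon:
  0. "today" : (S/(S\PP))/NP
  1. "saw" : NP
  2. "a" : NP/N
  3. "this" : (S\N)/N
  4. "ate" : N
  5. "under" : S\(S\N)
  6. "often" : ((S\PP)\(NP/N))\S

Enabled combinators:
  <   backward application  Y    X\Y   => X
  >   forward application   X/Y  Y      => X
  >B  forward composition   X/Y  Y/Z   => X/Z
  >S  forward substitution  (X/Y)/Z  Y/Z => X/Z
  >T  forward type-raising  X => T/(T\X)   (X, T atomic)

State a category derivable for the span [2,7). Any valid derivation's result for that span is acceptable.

S\PP

[0,7] S   >
  [0,2] S/(S\PP)   >
    [0,1] "today" : (S/(S\PP))/NP
    [1,2] "saw" : NP
  [2,7] S\PP   <
    [2,3] "a" : NP/N
    [3,7] (S\PP)\(NP/N)   <
      [3,6] S   <
        [3,5] S\N   >
          [3,4] "this" : (S\N)/N
          [4,5] "ate" : N
        [5,6] "under" : S\(S\N)
      [6,7] "often" : ((S\PP)\(NP/N))\S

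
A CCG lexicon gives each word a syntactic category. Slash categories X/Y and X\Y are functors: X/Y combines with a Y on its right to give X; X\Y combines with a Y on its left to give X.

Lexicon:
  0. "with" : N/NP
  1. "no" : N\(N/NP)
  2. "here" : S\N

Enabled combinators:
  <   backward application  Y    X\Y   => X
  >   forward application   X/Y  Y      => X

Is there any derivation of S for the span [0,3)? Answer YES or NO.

[0,3] S   <
  [0,2] N   <
    [0,1] "with" : N/NP
    [1,2] "no" : N\(N/NP)
  [2,3] "here" : S\N

YES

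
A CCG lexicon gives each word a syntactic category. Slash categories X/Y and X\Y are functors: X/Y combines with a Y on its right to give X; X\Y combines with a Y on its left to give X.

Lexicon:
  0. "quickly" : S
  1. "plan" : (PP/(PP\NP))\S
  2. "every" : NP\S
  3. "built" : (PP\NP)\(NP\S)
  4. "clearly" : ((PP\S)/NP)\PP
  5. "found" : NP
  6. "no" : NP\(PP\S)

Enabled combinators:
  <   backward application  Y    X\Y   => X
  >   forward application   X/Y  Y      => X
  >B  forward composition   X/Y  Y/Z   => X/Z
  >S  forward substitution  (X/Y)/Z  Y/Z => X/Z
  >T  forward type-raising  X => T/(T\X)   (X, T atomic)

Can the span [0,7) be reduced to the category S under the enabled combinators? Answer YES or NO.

S (PP/(PP\NP))\S NP\S (PP\NP)\(NP\S) ((PP\S)/NP)\PP NP NP\(PP\S)
CKY chart[0,7] = {N/(N\NP), NP, NP/(NP\NP), PP/(PP\NP), S/(S\NP)}; S ∉ chart

NO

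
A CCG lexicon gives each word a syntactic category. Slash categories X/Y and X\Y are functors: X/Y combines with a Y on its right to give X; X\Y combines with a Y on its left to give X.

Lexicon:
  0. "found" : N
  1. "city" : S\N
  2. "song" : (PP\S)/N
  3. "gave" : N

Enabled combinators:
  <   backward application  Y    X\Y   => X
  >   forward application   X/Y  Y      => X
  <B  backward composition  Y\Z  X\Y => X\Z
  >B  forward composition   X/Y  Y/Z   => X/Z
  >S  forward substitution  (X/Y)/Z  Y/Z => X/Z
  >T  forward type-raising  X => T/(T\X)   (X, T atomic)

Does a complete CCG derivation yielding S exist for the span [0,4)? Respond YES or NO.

N S\N (PP\S)/N N
CKY chart[0,4] = {N/(N\PP), NP/(NP\PP), PP, PP/(N\N), PP/(PP\PP), S/(S\PP)}; S ∉ chart

NO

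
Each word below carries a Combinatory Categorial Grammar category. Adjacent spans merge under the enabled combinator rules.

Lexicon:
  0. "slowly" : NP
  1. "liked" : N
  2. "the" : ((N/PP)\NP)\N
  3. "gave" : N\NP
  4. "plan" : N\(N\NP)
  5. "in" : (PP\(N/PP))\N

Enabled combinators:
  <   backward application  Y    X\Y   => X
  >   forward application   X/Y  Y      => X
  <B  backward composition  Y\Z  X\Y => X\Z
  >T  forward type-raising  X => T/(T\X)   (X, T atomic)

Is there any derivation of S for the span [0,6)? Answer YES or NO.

NO

NP N ((N/PP)\NP)\N N\NP N\(N\NP) (PP\(N/PP))\N
CKY chart[0,6] = {N/(N\PP), NP/(NP\PP), PP, PP/(PP\PP), S/(S\PP)}; S ∉ chart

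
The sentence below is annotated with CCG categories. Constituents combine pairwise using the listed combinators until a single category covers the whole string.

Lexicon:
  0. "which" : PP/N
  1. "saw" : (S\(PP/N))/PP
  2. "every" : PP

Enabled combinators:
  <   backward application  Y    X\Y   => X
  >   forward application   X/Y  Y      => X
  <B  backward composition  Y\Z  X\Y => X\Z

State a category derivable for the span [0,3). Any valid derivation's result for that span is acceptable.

[0,3] S   <
  [0,1] "which" : PP/N
  [1,3] S\(PP/N)   >
    [1,2] "saw" : (S\(PP/N))/PP
    [2,3] "every" : PP

S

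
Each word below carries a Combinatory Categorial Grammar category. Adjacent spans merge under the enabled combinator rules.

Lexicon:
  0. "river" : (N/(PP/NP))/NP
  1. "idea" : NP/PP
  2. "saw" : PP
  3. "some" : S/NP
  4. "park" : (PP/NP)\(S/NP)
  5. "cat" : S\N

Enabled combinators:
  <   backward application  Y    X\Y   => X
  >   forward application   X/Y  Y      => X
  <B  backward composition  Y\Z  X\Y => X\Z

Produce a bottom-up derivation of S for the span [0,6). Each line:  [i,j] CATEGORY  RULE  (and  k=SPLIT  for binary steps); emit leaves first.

[0,6] S   <
  [0,5] N   >
    [0,3] N/(PP/NP)   >
      [0,1] "river" : (N/(PP/NP))/NP
      [1,3] NP   >
        [1,2] "idea" : NP/PP
        [2,3] "saw" : PP
    [3,5] PP/NP   <
      [3,4] "some" : S/NP
      [4,5] "park" : (PP/NP)\(S/NP)
  [5,6] "cat" : S\N

[0,1] (N/(PP/NP))/NP  lex  "river"
[1,2] NP/PP  lex  "idea"
[2,3] PP  lex  "saw"
[1,3] NP  >  k=2
[0,3] N/(PP/NP)  >  k=1
[3,4] S/NP  lex  "some"
[4,5] (PP/NP)\(S/NP)  lex  "park"
[3,5] PP/NP  <  k=4
[0,5] N  >  k=3
[5,6] S\N  lex  "cat"
[0,6] S  <  k=5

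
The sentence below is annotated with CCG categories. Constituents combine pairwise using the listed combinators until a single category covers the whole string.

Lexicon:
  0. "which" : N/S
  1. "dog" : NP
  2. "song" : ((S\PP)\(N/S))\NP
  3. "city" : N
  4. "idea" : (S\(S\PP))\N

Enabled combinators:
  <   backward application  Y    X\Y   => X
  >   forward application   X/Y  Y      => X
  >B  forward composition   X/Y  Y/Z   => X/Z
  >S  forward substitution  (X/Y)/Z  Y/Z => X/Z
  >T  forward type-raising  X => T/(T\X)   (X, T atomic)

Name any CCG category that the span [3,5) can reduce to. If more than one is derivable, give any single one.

[0,5] S   <
  [0,3] S\PP   <
    [0,1] "which" : N/S
    [1,3] (S\PP)\(N/S)   <
      [1,2] "dog" : NP
      [2,3] "song" : ((S\PP)\(N/S))\NP
  [3,5] S\(S\PP)   <
    [3,4] "city" : N
    [4,5] "idea" : (S\(S\PP))\N

S\(S\PP)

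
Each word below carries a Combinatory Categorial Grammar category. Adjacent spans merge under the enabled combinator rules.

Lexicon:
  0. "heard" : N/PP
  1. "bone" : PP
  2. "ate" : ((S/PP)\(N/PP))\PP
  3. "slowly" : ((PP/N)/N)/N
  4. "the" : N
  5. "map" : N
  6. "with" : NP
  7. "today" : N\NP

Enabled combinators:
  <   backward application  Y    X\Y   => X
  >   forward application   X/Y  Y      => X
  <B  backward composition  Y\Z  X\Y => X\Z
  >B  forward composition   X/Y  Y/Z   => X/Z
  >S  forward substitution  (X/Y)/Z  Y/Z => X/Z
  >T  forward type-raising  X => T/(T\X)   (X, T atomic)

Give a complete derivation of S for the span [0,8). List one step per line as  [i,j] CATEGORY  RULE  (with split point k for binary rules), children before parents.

[0,1] N/PP  lex  "heard"
[1,2] PP  lex  "bone"
[2,3] ((S/PP)\(N/PP))\PP  lex  "ate"
[1,3] (S/PP)\(N/PP)  <  k=2
[0,3] S/PP  <  k=1
[3,4] ((PP/N)/N)/N  lex  "slowly"
[4,5] N  lex  "the"
[3,5] (PP/N)/N  >  k=4
[5,6] N  lex  "map"
[3,6] PP/N  >  k=5
[6,7] NP  lex  "with"
[7,8] N\NP  lex  "today"
[6,8] N  <  k=7
[3,8] PP  >  k=6
[0,8] S  >  k=3

[0,8] S   >
  [0,3] S/PP   <
    [0,1] "heard" : N/PP
    [1,3] (S/PP)\(N/PP)   <
      [1,2] "bone" : PP
      [2,3] "ate" : ((S/PP)\(N/PP))\PP
  [3,8] PP   >
    [3,6] PP/N   >
      [3,5] (PP/N)/N   >
        [3,4] "slowly" : ((PP/N)/N)/N
        [4,5] "the" : N
      [5,6] "map" : N
    [6,8] N   <
      [6,7] "with" : NP
      [7,8] "today" : N\NP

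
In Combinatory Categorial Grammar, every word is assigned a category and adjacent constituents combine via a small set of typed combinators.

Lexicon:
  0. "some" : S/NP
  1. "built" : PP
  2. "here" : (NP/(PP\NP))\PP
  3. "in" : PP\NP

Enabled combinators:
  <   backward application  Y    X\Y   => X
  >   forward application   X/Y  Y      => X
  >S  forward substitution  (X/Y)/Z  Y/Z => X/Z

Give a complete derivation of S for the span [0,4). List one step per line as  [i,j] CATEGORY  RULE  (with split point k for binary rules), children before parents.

[0,4] S   >
  [0,1] "some" : S/NP
  [1,4] NP   >
    [1,3] NP/(PP\NP)   <
      [1,2] "built" : PP
      [2,3] "here" : (NP/(PP\NP))\PP
    [3,4] "in" : PP\NP

[0,1] S/NP  lex  "some"
[1,2] PP  lex  "built"
[2,3] (NP/(PP\NP))\PP  lex  "here"
[1,3] NP/(PP\NP)  <  k=2
[3,4] PP\NP  lex  "in"
[1,4] NP  >  k=3
[0,4] S  >  k=1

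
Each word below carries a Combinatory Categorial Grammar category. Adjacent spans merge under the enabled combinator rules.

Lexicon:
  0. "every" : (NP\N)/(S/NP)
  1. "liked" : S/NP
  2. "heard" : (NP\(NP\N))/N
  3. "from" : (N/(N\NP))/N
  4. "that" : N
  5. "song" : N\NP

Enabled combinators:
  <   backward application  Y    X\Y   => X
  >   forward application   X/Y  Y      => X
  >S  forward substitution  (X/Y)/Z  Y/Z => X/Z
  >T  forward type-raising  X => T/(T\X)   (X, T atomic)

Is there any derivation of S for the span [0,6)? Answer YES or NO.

(NP\N)/(S/NP) S/NP (NP\(NP\N))/N (N/(N\NP))/N N N\NP
CKY chart[0,6] = {N/(N\NP), NP, NP/(NP\NP), PP/(PP\NP), S/(S\NP)}; S ∉ chart

NO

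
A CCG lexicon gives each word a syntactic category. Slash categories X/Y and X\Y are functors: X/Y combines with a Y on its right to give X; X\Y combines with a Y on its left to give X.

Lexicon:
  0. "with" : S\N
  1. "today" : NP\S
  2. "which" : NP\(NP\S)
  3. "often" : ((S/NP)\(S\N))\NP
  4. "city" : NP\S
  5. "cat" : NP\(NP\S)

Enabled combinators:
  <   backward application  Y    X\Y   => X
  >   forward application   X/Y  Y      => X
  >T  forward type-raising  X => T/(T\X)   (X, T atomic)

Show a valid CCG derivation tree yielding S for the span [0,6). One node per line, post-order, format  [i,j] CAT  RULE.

[0,1] S\N  lex  "with"
[1,2] NP\S  lex  "today"
[2,3] NP\(NP\S)  lex  "which"
[1,3] NP  <  k=2
[3,4] ((S/NP)\(S\N))\NP  lex  "often"
[1,4] (S/NP)\(S\N)  <  k=3
[0,4] S/NP  <  k=1
[4,5] NP\S  lex  "city"
[5,6] NP\(NP\S)  lex  "cat"
[4,6] NP  <  k=5
[0,6] S  >  k=4

[0,6] S   >
  [0,4] S/NP   <
    [0,1] "with" : S\N
    [1,4] (S/NP)\(S\N)   <
      [1,3] NP   <
        [1,2] "today" : NP\S
        [2,3] "which" : NP\(NP\S)
      [3,4] "often" : ((S/NP)\(S\N))\NP
  [4,6] NP   <
    [4,5] "city" : NP\S
    [5,6] "cat" : NP\(NP\S)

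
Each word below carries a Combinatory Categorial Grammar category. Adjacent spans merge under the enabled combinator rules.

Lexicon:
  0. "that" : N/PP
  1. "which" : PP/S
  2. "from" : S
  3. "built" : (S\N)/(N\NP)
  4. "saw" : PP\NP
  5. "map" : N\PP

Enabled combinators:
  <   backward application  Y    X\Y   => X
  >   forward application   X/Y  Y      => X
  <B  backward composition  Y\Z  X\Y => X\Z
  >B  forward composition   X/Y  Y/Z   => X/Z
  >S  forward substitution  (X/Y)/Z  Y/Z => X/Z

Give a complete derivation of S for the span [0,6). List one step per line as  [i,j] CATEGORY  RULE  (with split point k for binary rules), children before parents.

[0,1] N/PP  lex  "that"
[1,2] PP/S  lex  "which"
[2,3] S  lex  "from"
[1,3] PP  >  k=2
[0,3] N  >  k=1
[3,4] (S\N)/(N\NP)  lex  "built"
[4,5] PP\NP  lex  "saw"
[5,6] N\PP  lex  "map"
[4,6] N\NP  <B  k=5
[3,6] S\N  >  k=4
[0,6] S  <  k=3

[0,6] S   <
  [0,3] N   >
    [0,1] "that" : N/PP
    [1,3] PP   >
      [1,2] "which" : PP/S
      [2,3] "from" : S
  [3,6] S\N   >
    [3,4] "built" : (S\N)/(N\NP)
    [4,6] N\NP   <B
      [4,5] "saw" : PP\NP
      [5,6] "map" : N\PP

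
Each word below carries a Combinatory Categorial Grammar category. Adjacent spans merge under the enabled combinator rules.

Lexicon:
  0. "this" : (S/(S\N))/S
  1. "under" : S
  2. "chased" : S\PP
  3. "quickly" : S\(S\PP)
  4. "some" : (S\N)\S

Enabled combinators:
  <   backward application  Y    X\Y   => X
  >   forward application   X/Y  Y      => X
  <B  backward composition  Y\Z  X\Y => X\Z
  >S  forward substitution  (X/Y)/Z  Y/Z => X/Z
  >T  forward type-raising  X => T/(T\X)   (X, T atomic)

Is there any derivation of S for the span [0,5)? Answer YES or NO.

YES

[0,5] S   >
  [0,2] S/(S\N)   >
    [0,1] "this" : (S/(S\N))/S
    [1,2] "under" : S
  [2,5] S\N   <
    [2,4] S   <
      [2,3] "chased" : S\PP
      [3,4] "quickly" : S\(S\PP)
    [4,5] "some" : (S\N)\S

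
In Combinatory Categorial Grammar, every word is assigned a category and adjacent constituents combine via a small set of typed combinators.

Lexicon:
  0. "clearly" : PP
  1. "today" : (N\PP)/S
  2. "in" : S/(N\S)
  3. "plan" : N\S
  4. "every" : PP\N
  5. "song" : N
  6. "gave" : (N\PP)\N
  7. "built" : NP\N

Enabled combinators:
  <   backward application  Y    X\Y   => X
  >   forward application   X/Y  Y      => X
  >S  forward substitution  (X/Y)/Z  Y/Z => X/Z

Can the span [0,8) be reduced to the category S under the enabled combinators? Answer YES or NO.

PP (N\PP)/S S/(N\S) N\S PP\N N (N\PP)\N NP\N
CKY chart[0,8] = {NP}; S ∉ chart

NO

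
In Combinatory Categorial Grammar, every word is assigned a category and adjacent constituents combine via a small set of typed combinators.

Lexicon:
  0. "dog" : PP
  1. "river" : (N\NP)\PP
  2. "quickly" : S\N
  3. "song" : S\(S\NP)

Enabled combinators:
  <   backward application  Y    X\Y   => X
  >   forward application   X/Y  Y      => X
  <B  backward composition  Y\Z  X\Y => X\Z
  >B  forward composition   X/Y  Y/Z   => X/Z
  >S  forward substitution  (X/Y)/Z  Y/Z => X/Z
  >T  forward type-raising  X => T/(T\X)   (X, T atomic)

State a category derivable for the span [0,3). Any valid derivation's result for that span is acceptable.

[0,4] S   <
  [0,3] S\NP   <B
    [0,2] N\NP   <
      [0,1] "dog" : PP
      [1,2] "river" : (N\NP)\PP
    [2,3] "quickly" : S\N
  [3,4] "song" : S\(S\NP)

S\NP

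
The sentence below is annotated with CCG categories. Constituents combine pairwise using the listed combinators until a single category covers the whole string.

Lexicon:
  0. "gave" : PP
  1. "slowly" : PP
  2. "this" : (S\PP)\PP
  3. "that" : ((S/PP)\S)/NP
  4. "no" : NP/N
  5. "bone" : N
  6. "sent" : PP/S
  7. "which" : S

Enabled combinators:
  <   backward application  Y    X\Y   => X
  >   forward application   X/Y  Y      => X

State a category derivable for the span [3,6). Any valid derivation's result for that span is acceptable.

(S/PP)\S

[0,8] S   >
  [0,6] S/PP   <
    [0,3] S   <
      [0,1] "gave" : PP
      [1,3] S\PP   <
        [1,2] "slowly" : PP
        [2,3] "this" : (S\PP)\PP
    [3,6] (S/PP)\S   >
      [3,4] "that" : ((S/PP)\S)/NP
      [4,6] NP   >
        [4,5] "no" : NP/N
        [5,6] "bone" : N
  [6,8] PP   >
    [6,7] "sent" : PP/S
    [7,8] "which" : S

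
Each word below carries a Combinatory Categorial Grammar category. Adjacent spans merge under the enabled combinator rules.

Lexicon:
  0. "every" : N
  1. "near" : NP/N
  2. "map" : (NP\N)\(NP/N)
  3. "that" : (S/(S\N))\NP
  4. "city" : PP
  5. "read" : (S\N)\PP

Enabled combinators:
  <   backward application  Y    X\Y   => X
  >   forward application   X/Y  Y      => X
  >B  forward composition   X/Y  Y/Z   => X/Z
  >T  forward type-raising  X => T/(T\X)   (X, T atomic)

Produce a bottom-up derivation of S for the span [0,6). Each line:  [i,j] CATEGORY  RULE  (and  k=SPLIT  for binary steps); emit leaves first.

[0,1] N  lex  "every"
[0,1] NP/(NP\N)  >T
[1,2] NP/N  lex  "near"
[2,3] (NP\N)\(NP/N)  lex  "map"
[1,3] NP\N  <  k=2
[0,3] NP  >  k=1
[3,4] (S/(S\N))\NP  lex  "that"
[0,4] S/(S\N)  <  k=3
[4,5] PP  lex  "city"
[5,6] (S\N)\PP  lex  "read"
[4,6] S\N  <  k=5
[0,6] S  >  k=4

[0,6] S   >
  [0,4] S/(S\N)   <
    [0,3] NP   >
      [0,1] NP/(NP\N)   >T
        [0,1] "every" : N
      [1,3] NP\N   <
        [1,2] "near" : NP/N
        [2,3] "map" : (NP\N)\(NP/N)
    [3,4] "that" : (S/(S\N))\NP
  [4,6] S\N   <
    [4,5] "city" : PP
    [5,6] "read" : (S\N)\PP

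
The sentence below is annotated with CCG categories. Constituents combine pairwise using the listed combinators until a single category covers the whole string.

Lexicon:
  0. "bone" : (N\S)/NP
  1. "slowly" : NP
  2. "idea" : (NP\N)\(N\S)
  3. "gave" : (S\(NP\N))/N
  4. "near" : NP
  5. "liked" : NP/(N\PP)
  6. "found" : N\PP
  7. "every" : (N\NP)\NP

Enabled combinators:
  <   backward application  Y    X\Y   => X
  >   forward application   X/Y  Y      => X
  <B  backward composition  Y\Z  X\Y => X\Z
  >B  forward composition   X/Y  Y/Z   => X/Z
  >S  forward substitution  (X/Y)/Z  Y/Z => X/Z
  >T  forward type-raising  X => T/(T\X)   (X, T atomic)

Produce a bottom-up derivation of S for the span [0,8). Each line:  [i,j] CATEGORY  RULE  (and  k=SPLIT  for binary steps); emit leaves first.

[0,8] S   <
  [0,3] NP\N   <
    [0,2] N\S   >
      [0,1] "bone" : (N\S)/NP
      [1,2] "slowly" : NP
    [2,3] "idea" : (NP\N)\(N\S)
  [3,8] S\(NP\N)   >
    [3,4] "gave" : (S\(NP\N))/N
    [4,8] N   <
      [4,5] "near" : NP
      [5,8] N\NP   <
        [5,7] NP   >
          [5,6] "liked" : NP/(N\PP)
          [6,7] "found" : N\PP
        [7,8] "every" : (N\NP)\NP

[0,1] (N\S)/NP  lex  "bone"
[1,2] NP  lex  "slowly"
[0,2] N\S  >  k=1
[2,3] (NP\N)\(N\S)  lex  "idea"
[0,3] NP\N  <  k=2
[3,4] (S\(NP\N))/N  lex  "gave"
[4,5] NP  lex  "near"
[5,6] NP/(N\PP)  lex  "liked"
[6,7] N\PP  lex  "found"
[5,7] NP  >  k=6
[7,8] (N\NP)\NP  lex  "every"
[5,8] N\NP  <  k=7
[4,8] N  <  k=5
[3,8] S\(NP\N)  >  k=4
[0,8] S  <  k=3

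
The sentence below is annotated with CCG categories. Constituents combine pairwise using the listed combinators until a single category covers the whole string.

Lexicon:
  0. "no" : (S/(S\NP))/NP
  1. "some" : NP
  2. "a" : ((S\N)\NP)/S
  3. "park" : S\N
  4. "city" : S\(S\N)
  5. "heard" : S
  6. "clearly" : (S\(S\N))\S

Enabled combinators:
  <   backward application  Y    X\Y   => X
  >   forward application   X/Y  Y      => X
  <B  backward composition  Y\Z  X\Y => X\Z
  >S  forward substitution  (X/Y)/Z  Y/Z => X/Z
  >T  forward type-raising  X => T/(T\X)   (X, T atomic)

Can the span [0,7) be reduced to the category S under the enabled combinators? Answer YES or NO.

YES

[0,7] S   >
  [0,2] S/(S\NP)   >
    [0,1] "no" : (S/(S\NP))/NP
    [1,2] "some" : NP
  [2,7] S\NP   <B
    [2,5] (S\N)\NP   >
      [2,3] "a" : ((S\N)\NP)/S
      [3,5] S   <
        [3,4] "park" : S\N
        [4,5] "city" : S\(S\N)
    [5,7] S\(S\N)   <
      [5,6] "heard" : S
      [6,7] "clearly" : (S\(S\N))\S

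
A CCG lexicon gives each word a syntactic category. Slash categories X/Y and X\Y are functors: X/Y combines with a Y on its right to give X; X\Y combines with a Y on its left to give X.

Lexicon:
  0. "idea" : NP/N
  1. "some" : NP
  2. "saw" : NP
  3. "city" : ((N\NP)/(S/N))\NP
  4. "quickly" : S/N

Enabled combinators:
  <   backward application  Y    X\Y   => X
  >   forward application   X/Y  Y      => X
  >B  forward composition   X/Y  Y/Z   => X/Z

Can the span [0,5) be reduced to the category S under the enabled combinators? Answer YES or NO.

NO

NP/N NP NP ((N\NP)/(S/N))\NP S/N
CKY chart[0,5] = {NP}; S ∉ chart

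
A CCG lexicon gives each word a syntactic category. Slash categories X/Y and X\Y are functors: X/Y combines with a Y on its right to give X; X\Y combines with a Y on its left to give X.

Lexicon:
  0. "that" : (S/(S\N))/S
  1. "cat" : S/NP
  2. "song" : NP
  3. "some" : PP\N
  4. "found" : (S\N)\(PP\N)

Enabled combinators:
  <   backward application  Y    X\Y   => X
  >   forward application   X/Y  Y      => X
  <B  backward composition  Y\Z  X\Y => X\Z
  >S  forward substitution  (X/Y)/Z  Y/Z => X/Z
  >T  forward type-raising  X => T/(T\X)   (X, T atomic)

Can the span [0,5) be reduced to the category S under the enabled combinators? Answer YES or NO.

[0,5] S   >
  [0,3] S/(S\N)   >
    [0,1] "that" : (S/(S\N))/S
    [1,3] S   >
      [1,2] "cat" : S/NP
      [2,3] "song" : NP
  [3,5] S\N   <
    [3,4] "some" : PP\N
    [4,5] "found" : (S\N)\(PP\N)

YES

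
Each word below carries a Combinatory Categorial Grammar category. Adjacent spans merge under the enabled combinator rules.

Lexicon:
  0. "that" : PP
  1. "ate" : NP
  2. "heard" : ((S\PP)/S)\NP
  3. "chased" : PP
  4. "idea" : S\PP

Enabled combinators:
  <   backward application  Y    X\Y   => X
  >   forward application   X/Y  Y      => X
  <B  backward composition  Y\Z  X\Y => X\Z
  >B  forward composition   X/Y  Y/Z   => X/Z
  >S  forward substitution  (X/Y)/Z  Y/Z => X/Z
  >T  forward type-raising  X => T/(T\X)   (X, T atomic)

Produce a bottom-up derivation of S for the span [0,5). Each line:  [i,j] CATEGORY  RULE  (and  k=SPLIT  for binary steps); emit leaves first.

[0,5] S   >
  [0,1] S/(S\PP)   >T
    [0,1] "that" : PP
  [1,5] S\PP   >
    [1,3] (S\PP)/S   <
      [1,2] "ate" : NP
      [2,3] "heard" : ((S\PP)/S)\NP
    [3,5] S   >
      [3,4] S/(S\PP)   >T
        [3,4] "chased" : PP
      [4,5] "idea" : S\PP

[0,1] PP  lex  "that"
[0,1] S/(S\PP)  >T
[1,2] NP  lex  "ate"
[2,3] ((S\PP)/S)\NP  lex  "heard"
[1,3] (S\PP)/S  <  k=2
[3,4] PP  lex  "chased"
[3,4] S/(S\PP)  >T
[4,5] S\PP  lex  "idea"
[3,5] S  >  k=4
[1,5] S\PP  >  k=3
[0,5] S  >  k=1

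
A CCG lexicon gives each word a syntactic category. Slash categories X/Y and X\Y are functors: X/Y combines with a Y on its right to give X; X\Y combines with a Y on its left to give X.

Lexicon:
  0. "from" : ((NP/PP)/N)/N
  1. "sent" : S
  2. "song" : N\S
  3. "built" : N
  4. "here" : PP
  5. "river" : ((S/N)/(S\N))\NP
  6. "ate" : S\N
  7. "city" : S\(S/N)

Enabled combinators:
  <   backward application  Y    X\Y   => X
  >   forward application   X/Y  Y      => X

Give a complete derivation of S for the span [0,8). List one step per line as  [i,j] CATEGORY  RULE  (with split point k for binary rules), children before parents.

[0,1] ((NP/PP)/N)/N  lex  "from"
[1,2] S  lex  "sent"
[2,3] N\S  lex  "song"
[1,3] N  <  k=2
[0,3] (NP/PP)/N  >  k=1
[3,4] N  lex  "built"
[0,4] NP/PP  >  k=3
[4,5] PP  lex  "here"
[0,5] NP  >  k=4
[5,6] ((S/N)/(S\N))\NP  lex  "river"
[0,6] (S/N)/(S\N)  <  k=5
[6,7] S\N  lex  "ate"
[0,7] S/N  >  k=6
[7,8] S\(S/N)  lex  "city"
[0,8] S  <  k=7

[0,8] S   <
  [0,7] S/N   >
    [0,6] (S/N)/(S\N)   <
      [0,5] NP   >
        [0,4] NP/PP   >
          [0,3] (NP/PP)/N   >
            [0,1] "from" : ((NP/PP)/N)/N
            [1,3] N   <
              [1,2] "sent" : S
              [2,3] "song" : N\S
          [3,4] "built" : N
        [4,5] "here" : PP
      [5,6] "river" : ((S/N)/(S\N))\NP
    [6,7] "ate" : S\N
  [7,8] "city" : S\(S/N)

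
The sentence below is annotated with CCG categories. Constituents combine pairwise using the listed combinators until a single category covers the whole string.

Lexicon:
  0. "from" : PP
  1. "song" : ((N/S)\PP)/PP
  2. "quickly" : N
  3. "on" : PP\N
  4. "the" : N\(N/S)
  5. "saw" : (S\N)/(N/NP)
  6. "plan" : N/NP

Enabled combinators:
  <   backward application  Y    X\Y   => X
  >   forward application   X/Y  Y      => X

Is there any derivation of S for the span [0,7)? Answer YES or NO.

[0,7] S   <
  [0,5] N   <
    [0,4] N/S   <
      [0,1] "from" : PP
      [1,4] (N/S)\PP   >
        [1,2] "song" : ((N/S)\PP)/PP
        [2,4] PP   <
          [2,3] "quickly" : N
          [3,4] "on" : PP\N
    [4,5] "the" : N\(N/S)
  [5,7] S\N   >
    [5,6] "saw" : (S\N)/(N/NP)
    [6,7] "plan" : N/NP

YES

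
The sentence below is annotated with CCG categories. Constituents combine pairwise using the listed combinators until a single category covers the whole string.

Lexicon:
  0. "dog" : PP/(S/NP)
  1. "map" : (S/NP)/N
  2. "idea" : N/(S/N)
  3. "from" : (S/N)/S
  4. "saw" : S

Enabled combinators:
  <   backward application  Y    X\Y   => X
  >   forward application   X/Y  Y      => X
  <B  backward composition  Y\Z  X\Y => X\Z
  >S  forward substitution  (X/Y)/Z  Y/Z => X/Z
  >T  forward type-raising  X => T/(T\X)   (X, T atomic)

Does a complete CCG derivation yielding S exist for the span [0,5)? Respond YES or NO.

NO

PP/(S/NP) (S/NP)/N N/(S/N) (S/N)/S S
CKY chart[0,5] = {N/(N\PP), NP/(NP\PP), PP, PP/(PP\PP), S/(S\PP)}; S ∉ chart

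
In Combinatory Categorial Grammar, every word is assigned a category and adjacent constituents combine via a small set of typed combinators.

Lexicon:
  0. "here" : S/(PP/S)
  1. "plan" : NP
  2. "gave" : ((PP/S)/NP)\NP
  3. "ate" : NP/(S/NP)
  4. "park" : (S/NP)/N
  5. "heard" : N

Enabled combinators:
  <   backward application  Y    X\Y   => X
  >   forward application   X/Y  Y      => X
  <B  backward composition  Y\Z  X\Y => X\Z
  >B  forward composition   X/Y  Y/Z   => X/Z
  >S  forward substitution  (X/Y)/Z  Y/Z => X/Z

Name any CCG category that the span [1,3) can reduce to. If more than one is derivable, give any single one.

(PP/S)/NP

[0,6] S   >
  [0,1] "here" : S/(PP/S)
  [1,6] PP/S   >
    [1,3] (PP/S)/NP   <
      [1,2] "plan" : NP
      [2,3] "gave" : ((PP/S)/NP)\NP
    [3,6] NP   >
      [3,4] "ate" : NP/(S/NP)
      [4,6] S/NP   >
        [4,5] "park" : (S/NP)/N
        [5,6] "heard" : N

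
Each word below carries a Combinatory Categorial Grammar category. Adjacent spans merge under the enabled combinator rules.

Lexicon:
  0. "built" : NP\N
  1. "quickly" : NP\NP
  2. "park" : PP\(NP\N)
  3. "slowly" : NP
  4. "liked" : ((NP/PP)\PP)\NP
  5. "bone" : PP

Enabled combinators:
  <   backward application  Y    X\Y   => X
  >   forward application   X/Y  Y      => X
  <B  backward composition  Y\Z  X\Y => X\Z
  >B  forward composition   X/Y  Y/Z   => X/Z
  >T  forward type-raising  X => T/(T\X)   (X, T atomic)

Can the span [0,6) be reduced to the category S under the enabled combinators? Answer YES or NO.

NO

NP\N NP\NP PP\(NP\N) NP ((NP/PP)\PP)\NP PP
CKY chart[0,6] = {N/(N\NP), NP, NP/(NP\NP), NP/(PP\PP), PP/(PP\NP), S/(S\NP)}; S ∉ chart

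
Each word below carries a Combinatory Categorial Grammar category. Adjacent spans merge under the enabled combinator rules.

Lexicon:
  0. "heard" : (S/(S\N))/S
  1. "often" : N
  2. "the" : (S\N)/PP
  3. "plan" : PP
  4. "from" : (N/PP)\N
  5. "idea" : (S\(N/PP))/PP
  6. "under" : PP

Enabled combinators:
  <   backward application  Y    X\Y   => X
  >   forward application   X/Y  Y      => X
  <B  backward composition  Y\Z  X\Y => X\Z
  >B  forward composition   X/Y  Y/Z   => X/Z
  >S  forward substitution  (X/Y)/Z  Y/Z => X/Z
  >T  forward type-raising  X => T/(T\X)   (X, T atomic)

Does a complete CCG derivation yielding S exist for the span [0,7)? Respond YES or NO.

YES

[0,7] S   >
  [0,4] S/(S\N)   >
    [0,1] "heard" : (S/(S\N))/S
    [1,4] S   <
      [1,2] "often" : N
      [2,4] S\N   >
        [2,3] "the" : (S\N)/PP
        [3,4] "plan" : PP
  [4,7] S\N   <B
    [4,5] "from" : (N/PP)\N
    [5,7] S\(N/PP)   >
      [5,6] "idea" : (S\(N/PP))/PP
      [6,7] "under" : PP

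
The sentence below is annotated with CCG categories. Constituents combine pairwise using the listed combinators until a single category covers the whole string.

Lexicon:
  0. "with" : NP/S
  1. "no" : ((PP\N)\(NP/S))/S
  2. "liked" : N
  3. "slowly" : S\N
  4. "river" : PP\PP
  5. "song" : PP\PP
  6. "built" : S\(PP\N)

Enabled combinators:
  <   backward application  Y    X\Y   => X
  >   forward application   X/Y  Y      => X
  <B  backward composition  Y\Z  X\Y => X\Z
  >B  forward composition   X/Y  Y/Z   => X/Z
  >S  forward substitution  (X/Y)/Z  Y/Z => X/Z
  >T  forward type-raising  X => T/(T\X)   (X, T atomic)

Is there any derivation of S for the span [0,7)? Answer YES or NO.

YES

[0,7] S   <
  [0,6] PP\N   <B
    [0,4] PP\N   <
      [0,1] "with" : NP/S
      [1,4] (PP\N)\(NP/S)   >
        [1,2] "no" : ((PP\N)\(NP/S))/S
        [2,4] S   >
          [2,3] S/(S\N)   >T
            [2,3] "liked" : N
          [3,4] "slowly" : S\N
    [4,6] PP\PP   <B
      [4,5] "river" : PP\PP
      [5,6] "song" : PP\PP
  [6,7] "built" : S\(PP\N)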